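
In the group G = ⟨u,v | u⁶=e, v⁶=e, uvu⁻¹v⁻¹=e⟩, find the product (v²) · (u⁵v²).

Compute (v²) · (u⁵v²) by multiplying left to right and reducing via the relations at each step:
  (v²) · u⁵ = u⁵v²
  (u⁵v²) · v² = u⁵v⁴

Answer: u⁵v⁴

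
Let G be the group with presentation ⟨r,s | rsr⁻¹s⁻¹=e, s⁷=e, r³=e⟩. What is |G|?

Enumerate words in the generators, reducing via the relations: the distinct elements are
  {e, r, s, rs, r², s², s³, s⁴, s⁵, s⁶, rs², rs³, rs⁴, rs⁵, rs⁶, r²s, r²s², r²s³, r²s⁴, r²s⁵, r²s⁶}.
No further products give new elements, so |G| = 21.

Answer: 21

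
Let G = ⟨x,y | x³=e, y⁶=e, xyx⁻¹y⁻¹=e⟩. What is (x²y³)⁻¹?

The order of (x²y³) is 6 (smallest k with (x²y³)ᵏ = e), so (x²y³)⁻¹ = (x²y³)⁵ = xy³.
Check: (x²y³) · (xy³) → (x²y³) · x = y³;   (y³) · y³ = e, giving e as required.

Answer: xy³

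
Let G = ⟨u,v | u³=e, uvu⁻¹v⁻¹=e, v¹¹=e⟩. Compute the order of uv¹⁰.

Compute successive powers until reaching e:
  (uv¹⁰)¹ = uv¹⁰, (uv¹⁰)² = u²v⁹, (uv¹⁰)³ = v⁸, (uv¹⁰)⁴ = uv⁷, (uv¹⁰)⁵ = u²v⁶, (uv¹⁰)⁶ = v⁵, (uv¹⁰)⁷ = uv⁴, (uv¹⁰)⁸ = u²v³, (uv¹⁰)⁹ = v², (uv¹⁰)¹⁰ = uv, (uv¹⁰)¹¹ = u², (uv¹⁰)¹² = v¹⁰, (uv¹⁰)¹³ = uv⁹, (uv¹⁰)¹⁴ = u²v⁸, (uv¹⁰)¹⁵ = v⁷, (uv¹⁰)¹⁶ = uv⁶, (uv¹⁰)¹⁷ = u²v⁵, (uv¹⁰)¹⁸ = v⁴, (uv¹⁰)¹⁹ = uv³, (uv¹⁰)²⁰ = u²v², (uv¹⁰)²¹ = v, (uv¹⁰)²² = u, (uv¹⁰)²³ = u²v¹⁰, (uv¹⁰)²⁴ = v⁹, (uv¹⁰)²⁵ = uv⁸, (uv¹⁰)²⁶ = u²v⁷, (uv¹⁰)²⁷ = v⁶, (uv¹⁰)²⁸ = uv⁵, (uv¹⁰)²⁹ = u²v⁴, (uv¹⁰)³⁰ = v³, (uv¹⁰)³¹ = uv², (uv¹⁰)³² = u²v, (uv¹⁰)³³ = e.
The smallest positive k with (uv¹⁰)ᵏ = e is 33.

Answer: 33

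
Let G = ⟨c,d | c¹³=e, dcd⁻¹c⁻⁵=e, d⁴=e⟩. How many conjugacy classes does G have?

The conjugacy classes (representative and size) are:
  [e] (size 1), [c] (size 4), [c²] (size 4), [c⁹] (size 4), [c¹²d] (size 13), [c⁴d²] (size 13), [c¹²d³] (size 13).
Class equation: 1 + 4 + 4 + 4 + 13 + 13 + 13 = 52 = |G|. So G has 7 conjugacy classes.

Answer: 7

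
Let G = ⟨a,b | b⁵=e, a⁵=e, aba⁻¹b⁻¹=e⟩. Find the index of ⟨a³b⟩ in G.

First find ord(a³b) by computing successive powers:
  (a³b)¹ = a³b, (a³b)² = ab², (a³b)³ = a⁴b³, (a³b)⁴ = a²b⁴, (a³b)⁵ = e.
So |⟨a³b⟩| = ord(a³b) = 5. With |G| = 25, by Lagrange [G : ⟨a³b⟩] = 25/5 = 5.

Answer: 5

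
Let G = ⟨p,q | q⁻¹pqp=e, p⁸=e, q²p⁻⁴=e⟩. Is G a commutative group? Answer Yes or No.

p·q = pq but q·p = p³q⁻¹, so p·q ≠ q·p and G is not abelian.

Answer: No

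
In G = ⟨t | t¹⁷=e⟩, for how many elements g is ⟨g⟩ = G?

G is cyclic of order 17. An element generates G iff its order is 17, and a cyclic group of order 17 has exactly φ(17) = 16 such elements.

Answer: 16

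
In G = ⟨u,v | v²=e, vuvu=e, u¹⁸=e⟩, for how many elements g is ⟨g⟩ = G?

⟨g⟩ = G would require ord(g) = |G| = 36, but the maximum element order in G is 18 < 36. So G is not cyclic and no single element generates it: the count is 0.

Answer: 0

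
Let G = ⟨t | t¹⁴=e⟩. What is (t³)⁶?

Compute successive powers of (t³), reducing at each step:
  (t³)²: (t³) · t³ = t⁶
  (t³)³: (t⁶) · t³ = t⁹
  (t³)⁴: (t⁹) · t³ = t¹²
  (t³)⁵: (t¹²) · t³ = t
  (t³)⁶: t · t³ = t⁴

Answer: t⁴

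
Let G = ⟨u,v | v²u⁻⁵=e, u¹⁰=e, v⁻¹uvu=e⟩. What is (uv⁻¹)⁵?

Compute successive powers of (uv⁻¹), reducing at each step:
  (uv⁻¹)²: (uv⁻¹) · u = v⁻¹;   (v⁻¹) · v⁻¹ = u⁵
  (uv⁻¹)³: (u⁵) · u = u⁶;   (u⁶) · v⁻¹ = uv
  (uv⁻¹)⁴: (uv) · u = v;   v · v⁻¹ = e
  (uv⁻¹)⁵: e · u = u;   u · v⁻¹ = uv⁻¹

Answer: uv⁻¹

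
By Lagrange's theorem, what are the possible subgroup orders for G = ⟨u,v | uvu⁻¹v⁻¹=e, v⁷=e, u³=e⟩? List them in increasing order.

|G| = 21 = 3 · 7. By Lagrange's theorem the order of any subgroup divides 21; the divisors of 21 are 1, 3, 7, 21.

Answer: 1, 3, 7, 21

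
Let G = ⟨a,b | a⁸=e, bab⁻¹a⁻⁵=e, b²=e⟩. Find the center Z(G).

An element z ∈ Z(G) iff z commutes with every generator.
For example a² is central: (a²)·a = a³ = a·(a²); (a²)·b = a²b = b·(a²).
Whereas a ∉ Z(G) since a·b = ab ≠ a⁵b = b·a.
Checking each of the 16 elements this way gives Z(G) = {e, a², a⁴, a⁶}, of order 4.

Answer: {e, a², a⁴, a⁶}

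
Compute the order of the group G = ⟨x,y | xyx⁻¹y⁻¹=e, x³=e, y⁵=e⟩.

Enumerate words in the generators, reducing via the relations: the distinct elements are
  {e, x, y, xy, x², y², y³, y⁴, xy², xy³, xy⁴, x²y, x²y², x²y³, x²y⁴}.
No further products give new elements, so |G| = 15.

Answer: 15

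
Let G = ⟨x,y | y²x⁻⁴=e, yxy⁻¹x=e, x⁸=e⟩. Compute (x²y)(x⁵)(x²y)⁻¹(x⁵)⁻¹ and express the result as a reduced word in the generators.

[(x²y), (x⁵)] = (x²y)·(x⁵)·(x²y)⁻¹·(x⁵)⁻¹.
  (x²y) · (x⁵) = xy⁻¹
  (xy⁻¹) · (x²y⁻¹) = x³
  (x³) · (x³) = x⁶

Answer: x⁶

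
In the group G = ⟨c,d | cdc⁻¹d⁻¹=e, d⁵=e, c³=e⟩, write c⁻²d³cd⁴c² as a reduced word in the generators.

Multiply left to right, reducing at each step:
  c · d³ = cd³
  (cd³) · c = c²d³
  (c²d³) · d⁴ = c²d²
  (c²d²) · c² = cd²

Answer: cd²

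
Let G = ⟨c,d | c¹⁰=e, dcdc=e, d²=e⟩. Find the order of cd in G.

Compute successive powers until reaching e:
  (cd)¹ = cd, (cd)² = e.
The smallest positive k with (cd)ᵏ = e is 2.

Answer: 2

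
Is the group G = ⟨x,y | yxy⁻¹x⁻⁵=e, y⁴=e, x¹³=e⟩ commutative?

x·y = xy but y·x = x⁵y, so x·y ≠ y·x and G is not abelian.

Answer: No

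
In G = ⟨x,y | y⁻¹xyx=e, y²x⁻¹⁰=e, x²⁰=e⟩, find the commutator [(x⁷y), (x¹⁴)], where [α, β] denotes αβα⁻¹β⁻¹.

[(x⁷y), (x¹⁴)] = (x⁷y)·(x¹⁴)·(x⁷y)⁻¹·(x¹⁴)⁻¹.
  (x⁷y) · (x¹⁴) = x³y⁻¹
  (x³y⁻¹) · (x⁷y⁻¹) = x⁶
  (x⁶) · (x⁶) = x¹²

Answer: x¹²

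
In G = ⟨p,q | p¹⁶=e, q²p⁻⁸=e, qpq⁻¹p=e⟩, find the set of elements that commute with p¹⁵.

⟨p¹⁵⟩ ⊆ C_G(p¹⁵) since powers of p¹⁵ commute with p¹⁵; so |C_G(p¹⁵)| ≥ |⟨p¹⁵⟩| = 16.
By orbit–stabilizer, |C_G(p¹⁵)| = |G| / |conj. class of p¹⁵| = 32 / 2 = 16.
The 16 elements commuting with p¹⁵ are {e, p, p², p³, p⁴, p⁵, p⁶, p⁷, p⁸, p⁹, p¹⁰, p¹¹, p¹², p¹³, p¹⁴, p¹⁵}.

Answer: {e, p, p², p³, p⁴, p⁵, p⁶, p⁷, p⁸, p⁹, p¹⁰, p¹¹, p¹², p¹³, p¹⁴, p¹⁵}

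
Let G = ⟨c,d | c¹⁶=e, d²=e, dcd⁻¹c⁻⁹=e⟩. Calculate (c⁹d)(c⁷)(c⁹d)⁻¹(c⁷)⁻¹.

[(c⁹d), (c⁷)] = (c⁹d)·(c⁷)·(c⁹d)⁻¹·(c⁷)⁻¹.
  (c⁹d) · (c⁷) = c⁸d
  (c⁸d) · (c¹⁵d) = c¹⁵
  (c¹⁵) · (c⁹) = c⁸

Answer: c⁸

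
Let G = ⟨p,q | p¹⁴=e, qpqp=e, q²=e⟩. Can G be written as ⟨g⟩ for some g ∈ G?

Every cyclic group is abelian. But p·q = pq while q·p = p¹³q, so p·q ≠ q·p and G is not abelian. Hence G is not cyclic.

Answer: No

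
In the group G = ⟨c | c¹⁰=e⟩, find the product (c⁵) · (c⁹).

Compute (c⁵) · (c⁹) by multiplying left to right and reducing via the relations at each step:
  (c⁵) · c⁹ = c⁴

Answer: c⁴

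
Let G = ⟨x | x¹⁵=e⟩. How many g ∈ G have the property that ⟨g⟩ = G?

G is cyclic of order 15. An element generates G iff its order is 15, and a cyclic group of order 15 has exactly φ(15) = 8 such elements.

Answer: 8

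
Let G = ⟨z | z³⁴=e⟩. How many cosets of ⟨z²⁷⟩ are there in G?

First find ord(z²⁷) by computing successive powers:
  (z²⁷)¹ = z²⁷, (z²⁷)² = z²⁰, (z²⁷)³ = z¹³, (z²⁷)⁴ = z⁶, (z²⁷)⁵ = z³³, (z²⁷)⁶ = z²⁶, (z²⁷)⁷ = z¹⁹, (z²⁷)⁸ = z¹², (z²⁷)⁹ = z⁵, (z²⁷)¹⁰ = z³², (z²⁷)¹¹ = z²⁵, (z²⁷)¹² = z¹⁸, (z²⁷)¹³ = z¹¹, (z²⁷)¹⁴ = z⁴, (z²⁷)¹⁵ = z³¹, (z²⁷)¹⁶ = z²⁴, (z²⁷)¹⁷ = z¹⁷, (z²⁷)¹⁸ = z¹⁰, (z²⁷)¹⁹ = z³, (z²⁷)²⁰ = z³⁰, (z²⁷)²¹ = z²³, (z²⁷)²² = z¹⁶, (z²⁷)²³ = z⁹, (z²⁷)²⁴ = z², (z²⁷)²⁵ = z²⁹, (z²⁷)²⁶ = z²², (z²⁷)²⁷ = z¹⁵, (z²⁷)²⁸ = z⁸, (z²⁷)²⁹ = z, (z²⁷)³⁰ = z²⁸, (z²⁷)³¹ = z²¹, (z²⁷)³² = z¹⁴, (z²⁷)³³ = z⁷, (z²⁷)³⁴ = e.
So |⟨z²⁷⟩| = ord(z²⁷) = 34. With |G| = 34, by Lagrange [G : ⟨z²⁷⟩] = 34/34 = 1.

Answer: 1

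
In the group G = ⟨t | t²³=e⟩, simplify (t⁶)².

Compute successive powers of (t⁶), reducing at each step:
  (t⁶)²: (t⁶) · t⁶ = t¹²

Answer: t¹²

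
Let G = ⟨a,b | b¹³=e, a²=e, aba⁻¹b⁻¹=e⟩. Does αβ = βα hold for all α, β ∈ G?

Each pair of generators commutes: a·b = ab = b·a. Since the generators pairwise commute, every element of G commutes with every other, so G is abelian.

Answer: Yes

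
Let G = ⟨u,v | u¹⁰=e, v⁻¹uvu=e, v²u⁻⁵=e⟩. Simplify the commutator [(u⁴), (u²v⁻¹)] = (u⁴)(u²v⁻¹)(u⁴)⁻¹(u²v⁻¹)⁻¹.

[(u⁴), (u²v⁻¹)] = (u⁴)·(u²v⁻¹)·(u⁴)⁻¹·(u²v⁻¹)⁻¹.
  (u⁴) · (u²v⁻¹) = uv
  (uv) · (u⁶) = v⁻¹
  (v⁻¹) · (u²v) = u⁸

Answer: u⁸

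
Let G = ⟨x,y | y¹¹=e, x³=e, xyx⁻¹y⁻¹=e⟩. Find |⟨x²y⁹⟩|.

|⟨x²y⁹⟩| equals the order of x²y⁹. Compute successive powers until reaching e:
  (x²y⁹)¹ = x²y⁹, (x²y⁹)² = xy⁷, (x²y⁹)³ = y⁵, (x²y⁹)⁴ = x²y³, (x²y⁹)⁵ = xy, (x²y⁹)⁶ = y¹⁰, (x²y⁹)⁷ = x²y⁸, (x²y⁹)⁸ = xy⁶, (x²y⁹)⁹ = y⁴, (x²y⁹)¹⁰ = x²y², (x²y⁹)¹¹ = x, (x²y⁹)¹² = y⁹, (x²y⁹)¹³ = x²y⁷, (x²y⁹)¹⁴ = xy⁵, (x²y⁹)¹⁵ = y³, (x²y⁹)¹⁶ = x²y, (x²y⁹)¹⁷ = xy¹⁰, (x²y⁹)¹⁸ = y⁸, (x²y⁹)¹⁹ = x²y⁶, (x²y⁹)²⁰ = xy⁴, (x²y⁹)²¹ = y², (x²y⁹)²² = x², (x²y⁹)²³ = xy⁹, (x²y⁹)²⁴ = y⁷, (x²y⁹)²⁵ = x²y⁵, (x²y⁹)²⁶ = xy³, (x²y⁹)²⁷ = y, (x²y⁹)²⁸ = x²y¹⁰, (x²y⁹)²⁹ = xy⁸, (x²y⁹)³⁰ = y⁶, (x²y⁹)³¹ = x²y⁴, (x²y⁹)³² = xy², (x²y⁹)³³ = e.
The smallest positive k with (x²y⁹)ᵏ = e is 33, so |⟨x²y⁹⟩| = 33.

Answer: 33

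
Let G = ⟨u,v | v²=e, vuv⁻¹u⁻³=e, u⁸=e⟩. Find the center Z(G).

An element z ∈ Z(G) iff z commutes with every generator.
For example u⁴ is central: (u⁴)·u = u⁵ = u·(u⁴); (u⁴)·v = u⁴v = v·(u⁴).
Whereas u ∉ Z(G) since u·v = uv ≠ u³v = v·u.
Checking each of the 16 elements this way gives Z(G) = {e, u⁴}, of order 2.

Answer: {e, u⁴}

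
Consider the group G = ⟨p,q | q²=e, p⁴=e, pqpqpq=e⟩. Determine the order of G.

Enumerate words in the generators, reducing via the relations: the distinct elements are
  {e, p, q, pq, p², p³, qp, pqp, p²q, p³q, qp², qp³, pqp², pqp³, p²qp, p³qp, qp²q, pqp²q, p²qp², p²qp³, p³qp², p³qp³, p²qp²q, p³qp²q}.
No further products give new elements, so |G| = 24.

Answer: 24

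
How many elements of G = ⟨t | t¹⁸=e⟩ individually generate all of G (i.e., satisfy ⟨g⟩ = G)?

G is cyclic of order 18. An element generates G iff its order is 18, and a cyclic group of order 18 has exactly φ(18) = 6 such elements.

Answer: 6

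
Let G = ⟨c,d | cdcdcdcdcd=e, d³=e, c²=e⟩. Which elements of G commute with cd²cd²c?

⟨cd²cd²c⟩ ⊆ C_G(cd²cd²c) since powers of cd²cd²c commute with cd²cd²c; so |C_G(cd²cd²c)| ≥ |⟨cd²cd²c⟩| = 5.
By orbit–stabilizer, |C_G(cd²cd²c)| = |G| / |conj. class of cd²cd²c| = 60 / 12 = 5.
The 5 elements commuting with cd²cd²c are {e, cdcdc, cd²cd²c, cdcd²cdc, cd²cdcd²c}.

Answer: {e, cdcdc, cd²cd²c, cdcd²cdc, cd²cdcd²c}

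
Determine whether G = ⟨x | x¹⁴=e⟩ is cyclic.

|G| = 14. The element x has order 14 (its powers give 14 distinct elements), so ⟨x⟩ = G and G is cyclic.

Answer: Yes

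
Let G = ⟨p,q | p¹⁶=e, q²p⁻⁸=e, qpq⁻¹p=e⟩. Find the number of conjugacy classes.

The conjugacy classes (representative and size) are:
  [e] (size 1), [p] (size 2), [p¹⁴] (size 2), [p¹³] (size 2), [p¹²] (size 2), [p⁵] (size 2), [p¹⁰] (size 2), [p⁷] (size 2), [p⁸] (size 1), [q⁻¹] (size 8), [p⁷q⁻¹] (size 8).
Class equation: 1 + 2 + 2 + 2 + 2 + 2 + 2 + 2 + 1 + 8 + 8 = 32 = |G|. So G has 11 conjugacy classes.

Answer: 11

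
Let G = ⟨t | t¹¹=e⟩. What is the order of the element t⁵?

Compute successive powers until reaching e:
  (t⁵)¹ = t⁵, (t⁵)² = t¹⁰, (t⁵)³ = t⁴, (t⁵)⁴ = t⁹, (t⁵)⁵ = t³, (t⁵)⁶ = t⁸, (t⁵)⁷ = t², (t⁵)⁸ = t⁷, (t⁵)⁹ = t, (t⁵)¹⁰ = t⁶, (t⁵)¹¹ = e.
The smallest positive k with (t⁵)ᵏ = e is 11.

Answer: 11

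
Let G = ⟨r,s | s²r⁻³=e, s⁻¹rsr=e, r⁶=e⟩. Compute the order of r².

Compute successive powers until reaching e:
  (r²)¹ = r², (r²)² = r⁴, (r²)³ = e.
The smallest positive k with (r²)ᵏ = e is 3.

Answer: 3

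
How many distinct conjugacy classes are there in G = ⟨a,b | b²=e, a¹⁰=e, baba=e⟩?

The conjugacy classes (representative and size) are:
  [e] (size 1), [a] (size 2), [a²] (size 2), [a³] (size 2), [a⁴] (size 2), [a⁵] (size 1), [a²b] (size 5), [a³b] (size 5).
Class equation: 1 + 2 + 2 + 2 + 2 + 1 + 5 + 5 = 20 = |G|. So G has 8 conjugacy classes.

Answer: 8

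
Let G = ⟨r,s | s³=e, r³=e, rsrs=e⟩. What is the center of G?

An element z ∈ Z(G) iff z commutes with every generator.
For example e is central: e·r = r = r·e; e·s = s = s·e.
Whereas r ∉ Z(G) since r·s = rs ≠ r²s² = s·r.
Checking each of the 12 elements this way gives Z(G) = {e}, of order 1.

Answer: {e}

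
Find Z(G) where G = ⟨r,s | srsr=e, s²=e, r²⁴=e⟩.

An element z ∈ Z(G) iff z commutes with every generator.
For example r¹² is central: (r¹²)·r = r¹³ = r·(r¹²); (r¹²)·s = r¹²s = s·(r¹²).
Whereas r ∉ Z(G) since r·s = rs ≠ r²³s = s·r.
Checking each of the 48 elements this way gives Z(G) = {e, r¹²}, of order 2.

Answer: {e, r¹²}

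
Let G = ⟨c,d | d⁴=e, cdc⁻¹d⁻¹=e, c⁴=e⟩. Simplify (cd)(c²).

Compute (cd) · (c²) by multiplying left to right and reducing via the relations at each step:
  (cd) · c² = c³d

Answer: c³d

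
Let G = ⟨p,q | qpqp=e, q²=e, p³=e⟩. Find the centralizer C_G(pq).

⟨pq⟩ ⊆ C_G(pq) since powers of pq commute with pq; so |C_G(pq)| ≥ |⟨pq⟩| = 2.
By orbit–stabilizer, |C_G(pq)| = |G| / |conj. class of pq| = 6 / 3 = 2.
The 2 elements commuting with pq are {e, pq}.

Answer: {e, pq}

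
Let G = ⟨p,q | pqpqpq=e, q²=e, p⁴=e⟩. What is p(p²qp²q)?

Compute p · (p²qp²q) by multiplying left to right and reducing via the relations at each step:
  p · p² = p³
  (p³) · q = p³q
  (p³q) · p² = p³qp²
  (p³qp²) · q = p³qp²q

Answer: p³qp²q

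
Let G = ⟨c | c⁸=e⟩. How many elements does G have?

G is generated by a single element, so G is cyclic. The relator gives c⁸ = e and no smaller power is forced to be e, so the 8 powers {c, e, c², c³, c⁴, c⁵, c⁶, c⁷} are distinct. Hence |G| = 8.

Answer: 8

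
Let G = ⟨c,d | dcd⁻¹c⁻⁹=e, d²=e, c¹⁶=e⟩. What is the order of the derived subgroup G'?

G' = [G, G] is generated by all commutators. The generator-pair commutators are: [c, d] = c⁸.
The subgroup they normally generate is {e, c⁸}, of order 2.
Check: |G/G'| = 32/2 = 16 is the order of the abelianisation.

Answer: 2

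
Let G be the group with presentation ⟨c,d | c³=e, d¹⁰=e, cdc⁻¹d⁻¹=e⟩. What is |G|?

Enumerate words in the generators, reducing via the relations: the distinct elements are
  {c, d, e, cd, c², d², d³, d⁴, d⁵, d⁶, d⁷, d⁸, d⁹, cd², cd³, cd⁴, cd⁵, cd⁶, cd⁷, cd⁸, cd⁹, c²d, c²d², c²d³, c²d⁴, c²d⁵, c²d⁶, c²d⁷, c²d⁸, c²d⁹}.
No further products give new elements, so |G| = 30.

Answer: 30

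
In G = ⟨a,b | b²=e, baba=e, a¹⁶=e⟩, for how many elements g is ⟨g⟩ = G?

⟨g⟩ = G would require ord(g) = |G| = 32, but the maximum element order in G is 16 < 32. So G is not cyclic and no single element generates it: the count is 0.

Answer: 0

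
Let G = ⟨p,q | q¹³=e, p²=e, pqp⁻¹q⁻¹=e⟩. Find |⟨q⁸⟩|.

|⟨q⁸⟩| equals the order of q⁸. Compute successive powers until reaching e:
  (q⁸)¹ = q⁸, (q⁸)² = q³, (q⁸)³ = q¹¹, (q⁸)⁴ = q⁶, (q⁸)⁵ = q, (q⁸)⁶ = q⁹, (q⁸)⁷ = q⁴, (q⁸)⁸ = q¹², (q⁸)⁹ = q⁷, (q⁸)¹⁰ = q², (q⁸)¹¹ = q¹⁰, (q⁸)¹² = q⁵, (q⁸)¹³ = e.
The smallest positive k with (q⁸)ᵏ = e is 13, so |⟨q⁸⟩| = 13.

Answer: 13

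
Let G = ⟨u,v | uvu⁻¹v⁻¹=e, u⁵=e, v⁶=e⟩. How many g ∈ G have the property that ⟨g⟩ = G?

G is cyclic of order 30. An element generates G iff its order is 30, and a cyclic group of order 30 has exactly φ(30) = 8 such elements.

Answer: 8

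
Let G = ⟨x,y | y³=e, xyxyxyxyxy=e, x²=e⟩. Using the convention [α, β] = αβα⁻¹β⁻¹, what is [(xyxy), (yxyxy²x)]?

[(xyxy), (yxyxy²x)] = (xyxy)·(yxyxy²x)·(xyxy)⁻¹·(yxyxy²x)⁻¹.
  (xyxy) · (yxyxy²x) = xyxy²xyxy²x
  (xyxy²xyxy²x) · (y²xy²x) = xy²xyxy²
  (xy²xyxy²) · (xyxy²xy²) = yxy²xyxy²x

Answer: yxy²xyxy²x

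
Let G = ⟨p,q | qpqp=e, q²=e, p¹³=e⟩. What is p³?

Compute successive powers of p, reducing at each step:
  p²: p · p = p²
  p³: (p²) · p = p³

Answer: p³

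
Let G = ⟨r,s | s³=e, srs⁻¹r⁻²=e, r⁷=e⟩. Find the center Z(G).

An element z ∈ Z(G) iff z commutes with every generator.
For example e is central: e·r = r = r·e; e·s = s = s·e.
Whereas r ∉ Z(G) since r·s = rs ≠ r²s = s·r.
Checking each of the 21 elements this way gives Z(G) = {e}, of order 1.

Answer: {e}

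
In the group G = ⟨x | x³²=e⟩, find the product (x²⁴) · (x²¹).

Compute (x²⁴) · (x²¹) by multiplying left to right and reducing via the relations at each step:
  (x²⁴) · x²¹ = x¹³

Answer: x¹³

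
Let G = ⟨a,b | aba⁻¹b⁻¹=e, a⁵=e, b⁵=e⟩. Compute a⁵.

Compute successive powers of a, reducing at each step:
  a²: a · a = a²
  a³: (a²) · a = a³
  a⁴: (a³) · a = a⁴
  a⁵: (a⁴) · a = e

Answer: e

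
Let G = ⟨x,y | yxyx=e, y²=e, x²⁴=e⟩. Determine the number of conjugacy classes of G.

The conjugacy classes (representative and size) are:
  [e] (size 1), [x²³] (size 2), [x²] (size 2), [x³] (size 2), [x²⁰] (size 2), [x¹⁹] (size 2), [x⁶] (size 2), [x⁷] (size 2), [x⁸] (size 2), [x⁹] (size 2), [x¹⁴] (size 2), [x¹¹] (size 2), [x¹²] (size 1), [x⁴y] (size 12), [x⁵y] (size 12).
Class equation: 1 + 2 + 2 + 2 + 2 + 2 + 2 + 2 + 2 + 2 + 2 + 2 + 1 + 12 + 12 = 48 = |G|. So G has 15 conjugacy classes.

Answer: 15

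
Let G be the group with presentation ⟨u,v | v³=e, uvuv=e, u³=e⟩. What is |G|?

Enumerate words in the generators, reducing via the relations: the distinct elements are
  {e, u, v, uv, u², v², uv², u²v, vu², v²u, uv²u, u²v²}.
No further products give new elements, so |G| = 12.

Answer: 12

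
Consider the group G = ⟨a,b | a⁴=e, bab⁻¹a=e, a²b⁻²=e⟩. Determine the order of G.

Enumerate words in the generators, reducing via the relations: the distinct elements are
  {a, b, e, ab, a², a³, b⁻¹, ab⁻¹}.
No further products give new elements, so |G| = 8.

Answer: 8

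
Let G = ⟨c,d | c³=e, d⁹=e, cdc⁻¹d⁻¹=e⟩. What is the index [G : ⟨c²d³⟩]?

First find ord(c²d³) by computing successive powers:
  (c²d³)¹ = c²d³, (c²d³)² = cd⁶, (c²d³)³ = e.
So |⟨c²d³⟩| = ord(c²d³) = 3. With |G| = 27, by Lagrange [G : ⟨c²d³⟩] = 27/3 = 9.

Answer: 9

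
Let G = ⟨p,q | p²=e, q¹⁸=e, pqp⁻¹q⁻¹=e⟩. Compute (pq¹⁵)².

Compute successive powers of (pq¹⁵), reducing at each step:
  (pq¹⁵)²: (pq¹⁵) · p = q¹⁵;   (q¹⁵) · q¹⁵ = q¹²

Answer: q¹²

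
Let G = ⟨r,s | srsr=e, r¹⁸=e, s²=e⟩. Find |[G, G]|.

G' = [G, G] is generated by all commutators. The generator-pair commutators are: [r, s] = r².
The subgroup they normally generate is {e, r², r⁴, r⁶, r⁸, r¹⁰, r¹², r¹⁴, r¹⁶}, of order 9.
Check: |G/G'| = 36/9 = 4 is the order of the abelianisation.

Answer: 9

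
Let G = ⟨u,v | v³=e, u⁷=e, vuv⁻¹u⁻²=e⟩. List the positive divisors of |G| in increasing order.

|G| = 21 = 3 · 7. By Lagrange's theorem the order of any subgroup divides 21; the divisors of 21 are 1, 3, 7, 21.

Answer: 1, 3, 7, 21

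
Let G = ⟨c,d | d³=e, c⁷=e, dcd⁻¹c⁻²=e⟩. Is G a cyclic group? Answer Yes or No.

Every cyclic group is abelian. But c·d = cd while d·c = c²d, so c·d ≠ d·c and G is not abelian. Hence G is not cyclic.

Answer: No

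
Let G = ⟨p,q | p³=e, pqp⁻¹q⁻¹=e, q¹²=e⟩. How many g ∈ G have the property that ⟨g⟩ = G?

⟨g⟩ = G would require ord(g) = |G| = 36, but the maximum element order in G is 12 < 36. So G is not cyclic and no single element generates it: the count is 0.

Answer: 0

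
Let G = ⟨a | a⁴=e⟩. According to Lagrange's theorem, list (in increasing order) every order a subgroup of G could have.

|G| = 4 = 2². By Lagrange's theorem the order of any subgroup divides 4; the divisors of 4 are 1, 2, 4.

Answer: 1, 2, 4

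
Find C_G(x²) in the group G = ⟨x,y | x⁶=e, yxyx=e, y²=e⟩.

⟨x²⟩ ⊆ C_G(x²) since powers of x² commute with x²; so |C_G(x²)| ≥ |⟨x²⟩| = 3.
By orbit–stabilizer, |C_G(x²)| = |G| / |conj. class of x²| = 12 / 2 = 6.
The 6 elements commuting with x² are {e, x, x², x³, x⁴, x⁵}.

Answer: {e, x, x², x³, x⁴, x⁵}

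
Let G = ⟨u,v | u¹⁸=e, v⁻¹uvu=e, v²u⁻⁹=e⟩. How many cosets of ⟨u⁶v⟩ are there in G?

First find ord(u⁶v) by computing successive powers:
  (u⁶v)¹ = u⁶v, (u⁶v)² = u⁹, (u⁶v)³ = u⁶v⁻¹, (u⁶v)⁴ = e.
So |⟨u⁶v⟩| = ord(u⁶v) = 4. With |G| = 36, by Lagrange [G : ⟨u⁶v⟩] = 36/4 = 9.

Answer: 9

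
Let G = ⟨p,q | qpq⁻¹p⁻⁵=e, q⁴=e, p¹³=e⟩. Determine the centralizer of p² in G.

⟨p²⟩ ⊆ C_G(p²) since powers of p² commute with p²; so |C_G(p²)| ≥ |⟨p²⟩| = 13.
By orbit–stabilizer, |C_G(p²)| = |G| / |conj. class of p²| = 52 / 4 = 13.
The 13 elements commuting with p² are {e, p, p², p³, p⁴, p⁵, p⁶, p⁷, p⁸, p⁹, p¹⁰, p¹¹, p¹²}.

Answer: {e, p, p², p³, p⁴, p⁵, p⁶, p⁷, p⁸, p⁹, p¹⁰, p¹¹, p¹²}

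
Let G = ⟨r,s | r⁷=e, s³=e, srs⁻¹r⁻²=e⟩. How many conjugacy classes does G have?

The conjugacy classes (representative and size) are:
  [e] (size 1), [r²] (size 3), [r⁵] (size 3), [s] (size 7), [s²] (size 7).
Class equation: 1 + 3 + 3 + 7 + 7 = 21 = |G|. So G has 5 conjugacy classes.

Answer: 5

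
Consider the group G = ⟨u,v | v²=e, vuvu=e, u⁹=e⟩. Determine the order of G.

Enumerate words in the generators, reducing via the relations: the distinct elements are
  {e, u, v, uv, u², u³, u⁴, u⁵, u⁶, u⁷, u⁸, u²v, u³v, u⁴v, u⁵v, u⁶v, u⁷v, u⁸v}.
No further products give new elements, so |G| = 18.

Answer: 18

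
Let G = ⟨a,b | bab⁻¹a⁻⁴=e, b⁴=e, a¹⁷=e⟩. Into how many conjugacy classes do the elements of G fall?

The conjugacy classes (representative and size) are:
  [e] (size 1), [a⁴] (size 4), [a²] (size 4), [a⁵] (size 4), [a¹¹] (size 4), [a⁷b] (size 17), [a³b²] (size 17), [a⁹b³] (size 17).
Class equation: 1 + 4 + 4 + 4 + 4 + 17 + 17 + 17 = 68 = |G|. So G has 8 conjugacy classes.

Answer: 8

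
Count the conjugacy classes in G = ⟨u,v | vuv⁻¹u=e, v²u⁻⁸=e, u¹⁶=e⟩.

The conjugacy classes (representative and size) are:
  [e] (size 1), [u] (size 2), [u¹⁴] (size 2), [u¹³] (size 2), [u¹²] (size 2), [u⁵] (size 2), [u¹⁰] (size 2), [u⁷] (size 2), [u⁸] (size 1), [v⁻¹] (size 8), [u⁷v⁻¹] (size 8).
Class equation: 1 + 2 + 2 + 2 + 2 + 2 + 2 + 2 + 1 + 8 + 8 = 32 = |G|. So G has 11 conjugacy classes.

Answer: 11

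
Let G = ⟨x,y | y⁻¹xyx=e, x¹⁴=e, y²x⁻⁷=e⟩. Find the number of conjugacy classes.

The conjugacy classes (representative and size) are:
  [e] (size 1), [x¹³] (size 2), [x¹²] (size 2), [x¹¹] (size 2), [x⁴] (size 2), [x⁵] (size 2), [x⁸] (size 2), [x⁷] (size 1), [x⁵y⁻¹] (size 7), [x⁵y] (size 7).
Class equation: 1 + 2 + 2 + 2 + 2 + 2 + 2 + 1 + 7 + 7 = 28 = |G|. So G has 10 conjugacy classes.

Answer: 10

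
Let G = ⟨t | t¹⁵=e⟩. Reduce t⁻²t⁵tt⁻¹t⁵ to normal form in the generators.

Multiply left to right, reducing at each step:
  (t¹³) · t⁵ = t³
  (t³) · t = t⁴
  (t⁴) · t⁻¹ = t³
  (t³) · t⁵ = t⁸

Answer: t⁸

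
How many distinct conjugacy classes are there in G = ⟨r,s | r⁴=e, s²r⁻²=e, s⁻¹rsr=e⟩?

The conjugacy classes (representative and size) are:
  [e] (size 1), [r³] (size 2), [r²] (size 1), [s⁻¹] (size 2), [rs⁻¹] (size 2).
Class equation: 1 + 2 + 1 + 2 + 2 = 8 = |G|. So G has 5 conjugacy classes.

Answer: 5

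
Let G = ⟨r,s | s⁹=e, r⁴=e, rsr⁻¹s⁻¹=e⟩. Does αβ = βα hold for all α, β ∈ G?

Each pair of generators commutes: r·s = rs = s·r. Since the generators pairwise commute, every element of G commutes with every other, so G is abelian.

Answer: Yes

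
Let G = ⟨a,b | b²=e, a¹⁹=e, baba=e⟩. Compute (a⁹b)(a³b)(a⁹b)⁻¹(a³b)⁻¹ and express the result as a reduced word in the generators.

[(a⁹b), (a³b)] = (a⁹b)·(a³b)·(a⁹b)⁻¹·(a³b)⁻¹.
  (a⁹b) · (a³b) = a⁶
  (a⁶) · (a⁹b) = a¹⁵b
  (a¹⁵b) · (a³b) = a¹²

Answer: a¹²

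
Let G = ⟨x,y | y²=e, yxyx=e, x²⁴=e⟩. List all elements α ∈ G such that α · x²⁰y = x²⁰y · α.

⟨x²⁰y⟩ ⊆ C_G(x²⁰y) since powers of x²⁰y commute with x²⁰y; so |C_G(x²⁰y)| ≥ |⟨x²⁰y⟩| = 2.
By orbit–stabilizer, |C_G(x²⁰y)| = |G| / |conj. class of x²⁰y| = 48 / 12 = 4.
The 4 elements commuting with x²⁰y are {e, x¹², x⁸y, x²⁰y}.

Answer: {e, x¹², x⁸y, x²⁰y}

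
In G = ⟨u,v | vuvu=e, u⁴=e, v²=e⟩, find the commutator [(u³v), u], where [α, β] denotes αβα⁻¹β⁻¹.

[(u³v), u] = (u³v)·u·(u³v)⁻¹·u⁻¹.
  (u³v) · u = u²v
  (u²v) · (u³v) = u³
  (u³) · (u³) = u²

Answer: u²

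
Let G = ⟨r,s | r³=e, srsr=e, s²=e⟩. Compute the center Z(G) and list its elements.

An element z ∈ Z(G) iff z commutes with every generator.
For example e is central: e·r = r = r·e; e·s = s = s·e.
Whereas r ∉ Z(G) since r·s = rs ≠ r²s = s·r.
Checking each of the 6 elements this way gives Z(G) = {e}, of order 1.

Answer: {e}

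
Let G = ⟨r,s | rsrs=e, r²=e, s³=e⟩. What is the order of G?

Enumerate words in the generators, reducing via the relations: the distinct elements are
  {e, r, s, rs, s², rs²}.
No further products give new elements, so |G| = 6.

Answer: 6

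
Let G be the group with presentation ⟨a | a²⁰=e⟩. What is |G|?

G is generated by a single element, so G is cyclic. The relator gives a²⁰ = e and no smaller power is forced to be e, so the 20 powers {a, e, a², a³, a⁴, a⁵, a⁶, a⁷, a⁸, a⁹, a¹², a¹³, a¹¹, a¹⁰, a¹⁴, a¹⁵, a¹⁶, a¹⁷, a¹⁸, a¹⁹} are distinct. Hence |G| = 20.

Answer: 20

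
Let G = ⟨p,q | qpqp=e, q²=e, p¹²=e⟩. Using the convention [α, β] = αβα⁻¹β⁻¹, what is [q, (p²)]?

[q, (p²)] = q·(p²)·q⁻¹·(p²)⁻¹.
  q · (p²) = p¹⁰q
  (p¹⁰q) · q = p¹⁰
  (p¹⁰) · (p¹⁰) = p⁸

Answer: p⁸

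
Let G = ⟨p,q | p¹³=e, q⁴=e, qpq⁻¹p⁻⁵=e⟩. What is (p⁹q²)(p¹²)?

Compute (p⁹q²) · (p¹²) by multiplying left to right and reducing via the relations at each step:
  (p⁹q²) · p¹² = p¹⁰q²

Answer: p¹⁰q²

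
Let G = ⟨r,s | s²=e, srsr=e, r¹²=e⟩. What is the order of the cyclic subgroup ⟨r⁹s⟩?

|⟨r⁹s⟩| equals the order of r⁹s. Compute successive powers until reaching e:
  (r⁹s)¹ = r⁹s, (r⁹s)² = e.
The smallest positive k with (r⁹s)ᵏ = e is 2, so |⟨r⁹s⟩| = 2.

Answer: 2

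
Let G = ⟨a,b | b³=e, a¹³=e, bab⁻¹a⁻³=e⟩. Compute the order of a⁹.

Compute successive powers until reaching e:
  (a⁹)¹ = a⁹, (a⁹)² = a⁵, (a⁹)³ = a, (a⁹)⁴ = a¹⁰, (a⁹)⁵ = a⁶, (a⁹)⁶ = a², (a⁹)⁷ = a¹¹, (a⁹)⁸ = a⁷, (a⁹)⁹ = a³, (a⁹)¹⁰ = a¹², (a⁹)¹¹ = a⁸, (a⁹)¹² = a⁴, (a⁹)¹³ = e.
The smallest positive k with (a⁹)ᵏ = e is 13.

Answer: 13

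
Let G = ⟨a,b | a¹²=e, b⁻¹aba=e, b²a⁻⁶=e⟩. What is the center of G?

An element z ∈ Z(G) iff z commutes with every generator.
For example a⁶ is central: (a⁶)·a = a⁷ = a·(a⁶); (a⁶)·b = b⁻¹ = b·(a⁶).
Whereas a ∉ Z(G) since a·b = ab ≠ a⁵b⁻¹ = b·a.
Checking each of the 24 elements this way gives Z(G) = {e, a⁶}, of order 2.

Answer: {e, a⁶}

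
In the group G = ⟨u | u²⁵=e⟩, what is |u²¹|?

Compute successive powers until reaching e:
  (u²¹)¹ = u²¹, (u²¹)² = u¹⁷, (u²¹)³ = u¹³, (u²¹)⁴ = u⁹, (u²¹)⁵ = u⁵, (u²¹)⁶ = u, (u²¹)⁷ = u²², (u²¹)⁸ = u¹⁸, (u²¹)⁹ = u¹⁴, (u²¹)¹⁰ = u¹⁰, (u²¹)¹¹ = u⁶, (u²¹)¹² = u², (u²¹)¹³ = u²³, (u²¹)¹⁴ = u¹⁹, (u²¹)¹⁵ = u¹⁵, (u²¹)¹⁶ = u¹¹, (u²¹)¹⁷ = u⁷, (u²¹)¹⁸ = u³, (u²¹)¹⁹ = u²⁴, (u²¹)²⁰ = u²⁰, (u²¹)²¹ = u¹⁶, (u²¹)²² = u¹², (u²¹)²³ = u⁸, (u²¹)²⁴ = u⁴, (u²¹)²⁵ = e.
The smallest positive k with (u²¹)ᵏ = e is 25.

Answer: 25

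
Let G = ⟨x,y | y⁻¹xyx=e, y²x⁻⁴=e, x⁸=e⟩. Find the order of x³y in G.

Compute successive powers until reaching e:
  (x³y)¹ = x³y, (x³y)² = x⁴, (x³y)³ = x³y⁻¹, (x³y)⁴ = e.
The smallest positive k with (x³y)ᵏ = e is 4.

Answer: 4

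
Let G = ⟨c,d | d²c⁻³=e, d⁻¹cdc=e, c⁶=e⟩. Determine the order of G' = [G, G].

G' = [G, G] is generated by all commutators. The generator-pair commutators are: [c, d] = c².
The subgroup they normally generate is {e, c², c⁴}, of order 3.
Check: |G/G'| = 12/3 = 4 is the order of the abelianisation.

Answer: 3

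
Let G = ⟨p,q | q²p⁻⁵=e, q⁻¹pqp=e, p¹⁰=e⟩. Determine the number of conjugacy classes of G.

The conjugacy classes (representative and size) are:
  [e] (size 1), [p] (size 2), [p⁸] (size 2), [p⁷] (size 2), [p⁴] (size 2), [p⁵] (size 1), [p⁴q] (size 5), [p²q⁻¹] (size 5).
Class equation: 1 + 2 + 2 + 2 + 2 + 1 + 5 + 5 = 20 = |G|. So G has 8 conjugacy classes.

Answer: 8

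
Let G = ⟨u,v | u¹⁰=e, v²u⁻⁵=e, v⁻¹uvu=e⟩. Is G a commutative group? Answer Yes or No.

u·v = uv but v·u = u⁴v⁻¹, so u·v ≠ v·u and G is not abelian.

Answer: No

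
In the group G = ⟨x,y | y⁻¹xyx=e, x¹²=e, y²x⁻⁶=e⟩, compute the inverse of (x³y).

The order of (x³y) is 4 (smallest k with (x³y)ᵏ = e), so (x³y)⁻¹ = (x³y)³ = x³y⁻¹.
Check: (x³y) · (x³y⁻¹) → (x³y) · x³ = y;   y · y⁻¹ = e, giving e as required.

Answer: x³y⁻¹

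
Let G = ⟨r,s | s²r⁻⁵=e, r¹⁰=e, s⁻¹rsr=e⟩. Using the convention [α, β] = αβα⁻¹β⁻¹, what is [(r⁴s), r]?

[(r⁴s), r] = (r⁴s)·r·(r⁴s)⁻¹·r⁻¹.
  (r⁴s) · r = r³s
  (r³s) · (r⁴s⁻¹) = r⁹
  (r⁹) · (r⁹) = r⁸

Answer: r⁸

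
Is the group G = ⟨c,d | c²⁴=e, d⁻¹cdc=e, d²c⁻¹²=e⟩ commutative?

c·d = cd but d·c = c¹¹d⁻¹, so c·d ≠ d·c and G is not abelian.

Answer: No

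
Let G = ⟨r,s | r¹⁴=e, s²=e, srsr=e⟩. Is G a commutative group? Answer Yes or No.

r·s = rs but s·r = r¹³s, so r·s ≠ s·r and G is not abelian.

Answer: No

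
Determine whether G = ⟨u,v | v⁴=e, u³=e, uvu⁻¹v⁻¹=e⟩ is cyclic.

|G| = 12. The element uv has order 12 (its powers give 12 distinct elements), so ⟨uv⟩ = G and G is cyclic.

Answer: Yes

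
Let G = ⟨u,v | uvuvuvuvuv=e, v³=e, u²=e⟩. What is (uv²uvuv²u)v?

Compute (uv²uvuv²u) · v by multiplying left to right and reducing via the relations at each step:
  (uv²uvuv²u) · v = uv²uvuv²uv

Answer: uv²uvuv²uv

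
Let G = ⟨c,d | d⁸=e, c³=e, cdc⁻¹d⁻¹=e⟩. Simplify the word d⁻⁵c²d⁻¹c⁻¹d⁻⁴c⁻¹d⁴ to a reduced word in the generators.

Multiply left to right, reducing at each step:
  (d³) · c² = c²d³
  (c²d³) · d⁻¹ = c²d²
  (c²d²) · c⁻¹ = cd²
  (cd²) · d⁻⁴ = cd⁶
  (cd⁶) · c⁻¹ = d⁶
  (d⁶) · d⁴ = d²

Answer: d²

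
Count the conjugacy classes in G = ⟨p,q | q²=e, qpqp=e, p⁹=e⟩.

The conjugacy classes (representative and size) are:
  [e] (size 1), [p⁸] (size 2), [p⁷] (size 2), [p⁶] (size 2), [p⁵] (size 2), [p⁴q] (size 9).
Class equation: 1 + 2 + 2 + 2 + 2 + 9 = 18 = |G|. So G has 6 conjugacy classes.

Answer: 6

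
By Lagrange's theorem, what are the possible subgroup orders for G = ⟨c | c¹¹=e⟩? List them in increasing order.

|G| = 11 = 11. By Lagrange's theorem the order of any subgroup divides 11; the divisors of 11 are 1, 11.

Answer: 1, 11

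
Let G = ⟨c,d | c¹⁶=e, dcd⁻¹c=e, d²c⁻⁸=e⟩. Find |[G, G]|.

G' = [G, G] is generated by all commutators. The generator-pair commutators are: [c, d] = c².
The subgroup they normally generate is {e, c², c⁴, c⁶, c⁸, c¹⁰, c¹², c¹⁴}, of order 8.
Check: |G/G'| = 32/8 = 4 is the order of the abelianisation.

Answer: 8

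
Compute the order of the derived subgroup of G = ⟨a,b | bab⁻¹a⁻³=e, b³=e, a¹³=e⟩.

G' = [G, G] is generated by all commutators. The generator-pair commutators are: [a, b] = a¹¹.
The subgroup they normally generate is {e, a, a², a³, a⁴, a⁵, a⁶, a⁷, a⁸, a⁹, a¹⁰, a¹¹, a¹²}, of order 13.
Check: |G/G'| = 39/13 = 3 is the order of the abelianisation.

Answer: 13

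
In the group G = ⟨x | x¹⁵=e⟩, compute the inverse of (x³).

The order of (x³) is 5 (smallest k with (x³)ᵏ = e), so (x³)⁻¹ = (x³)⁴ = x¹².
Check: (x³) · (x¹²) → (x³) · x¹² = e, giving e as required.

Answer: x¹²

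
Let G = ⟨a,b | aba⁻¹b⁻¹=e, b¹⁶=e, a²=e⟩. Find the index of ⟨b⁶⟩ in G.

First find ord(b⁶) by computing successive powers:
  (b⁶)¹ = b⁶, (b⁶)² = b¹², (b⁶)³ = b², (b⁶)⁴ = b⁸, (b⁶)⁵ = b¹⁴, (b⁶)⁶ = b⁴, (b⁶)⁷ = b¹⁰, (b⁶)⁸ = e.
So |⟨b⁶⟩| = ord(b⁶) = 8. With |G| = 32, by Lagrange [G : ⟨b⁶⟩] = 32/8 = 4.

Answer: 4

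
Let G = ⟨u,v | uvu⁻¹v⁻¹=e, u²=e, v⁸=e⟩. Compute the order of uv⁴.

Compute successive powers until reaching e:
  (uv⁴)¹ = uv⁴, (uv⁴)² = e.
The smallest positive k with (uv⁴)ᵏ = e is 2.

Answer: 2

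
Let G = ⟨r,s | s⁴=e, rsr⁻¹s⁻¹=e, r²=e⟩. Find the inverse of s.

The order of s is 4 (smallest k with sᵏ = e), so s⁻¹ = s³ = s³.
Check: s · (s³) → s · s³ = e, giving e as required.

Answer: s³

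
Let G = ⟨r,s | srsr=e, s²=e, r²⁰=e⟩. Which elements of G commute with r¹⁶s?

⟨r¹⁶s⟩ ⊆ C_G(r¹⁶s) since powers of r¹⁶s commute with r¹⁶s; so |C_G(r¹⁶s)| ≥ |⟨r¹⁶s⟩| = 2.
By orbit–stabilizer, |C_G(r¹⁶s)| = |G| / |conj. class of r¹⁶s| = 40 / 10 = 4.
The 4 elements commuting with r¹⁶s are {e, r¹⁰, r⁶s, r¹⁶s}.

Answer: {e, r¹⁰, r⁶s, r¹⁶s}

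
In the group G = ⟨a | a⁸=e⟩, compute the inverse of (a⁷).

The order of (a⁷) is 8 (smallest k with (a⁷)ᵏ = e), so (a⁷)⁻¹ = (a⁷)⁷ = a.
Check: (a⁷) · a → (a⁷) · a = e, giving e as required.

Answer: a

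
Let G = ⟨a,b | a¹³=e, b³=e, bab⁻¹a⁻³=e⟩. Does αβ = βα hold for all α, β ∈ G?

a·b = ab but b·a = a³b, so a·b ≠ b·a and G is not abelian.

Answer: No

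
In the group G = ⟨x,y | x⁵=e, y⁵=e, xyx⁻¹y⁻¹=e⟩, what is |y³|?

Compute successive powers until reaching e:
  (y³)¹ = y³, (y³)² = y, (y³)³ = y⁴, (y³)⁴ = y², (y³)⁵ = e.
The smallest positive k with (y³)ᵏ = e is 5.

Answer: 5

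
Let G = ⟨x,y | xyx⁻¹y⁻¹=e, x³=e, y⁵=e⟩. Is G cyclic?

|G| = 15. The element xy has order 15 (its powers give 15 distinct elements), so ⟨xy⟩ = G and G is cyclic.

Answer: Yes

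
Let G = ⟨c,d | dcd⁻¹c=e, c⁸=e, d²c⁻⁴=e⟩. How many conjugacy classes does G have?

The conjugacy classes (representative and size) are:
  [e] (size 1), [c⁷] (size 2), [c²] (size 2), [c⁵] (size 2), [c⁴] (size 1), [c²d⁻¹] (size 4), [c³d] (size 4).
Class equation: 1 + 2 + 2 + 2 + 1 + 4 + 4 = 16 = |G|. So G has 7 conjugacy classes.

Answer: 7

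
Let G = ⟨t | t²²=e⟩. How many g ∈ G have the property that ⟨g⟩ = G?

G is cyclic of order 22. An element generates G iff its order is 22, and a cyclic group of order 22 has exactly φ(22) = 10 such elements.

Answer: 10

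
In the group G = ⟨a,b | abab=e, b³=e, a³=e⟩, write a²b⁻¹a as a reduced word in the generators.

Multiply left to right, reducing at each step:
  (a²) · b⁻¹ = a²b²
  (a²b²) · a = ba²

Answer: ba²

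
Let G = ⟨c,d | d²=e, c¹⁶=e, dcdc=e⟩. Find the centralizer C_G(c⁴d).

⟨c⁴d⟩ ⊆ C_G(c⁴d) since powers of c⁴d commute with c⁴d; so |C_G(c⁴d)| ≥ |⟨c⁴d⟩| = 2.
By orbit–stabilizer, |C_G(c⁴d)| = |G| / |conj. class of c⁴d| = 32 / 8 = 4.
The 4 elements commuting with c⁴d are {e, c⁸, c⁴d, c¹²d}.

Answer: {e, c⁸, c⁴d, c¹²d}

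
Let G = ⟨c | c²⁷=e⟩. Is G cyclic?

|G| = 27. The element c has order 27 (its powers give 27 distinct elements), so ⟨c⟩ = G and G is cyclic.

Answer: Yes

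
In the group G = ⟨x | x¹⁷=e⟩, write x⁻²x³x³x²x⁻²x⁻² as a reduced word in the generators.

Multiply left to right, reducing at each step:
  (x¹⁵) · x³ = x
  x · x³ = x⁴
  (x⁴) · x² = x⁶
  (x⁶) · x⁻² = x⁴
  (x⁴) · x⁻² = x²

Answer: x²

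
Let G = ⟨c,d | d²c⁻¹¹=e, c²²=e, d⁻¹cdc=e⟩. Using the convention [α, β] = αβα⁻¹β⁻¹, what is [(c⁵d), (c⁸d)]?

[(c⁵d), (c⁸d)] = (c⁵d)·(c⁸d)·(c⁵d)⁻¹·(c⁸d)⁻¹.
  (c⁵d) · (c⁸d) = c⁸
  (c⁸) · (c⁵d⁻¹) = c²d
  (c²d) · (c⁸d⁻¹) = c¹⁶

Answer: c¹⁶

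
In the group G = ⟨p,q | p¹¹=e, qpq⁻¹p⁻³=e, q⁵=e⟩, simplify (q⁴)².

Compute successive powers of (q⁴), reducing at each step:
  (q⁴)²: (q⁴) · q⁴ = q³

Answer: q³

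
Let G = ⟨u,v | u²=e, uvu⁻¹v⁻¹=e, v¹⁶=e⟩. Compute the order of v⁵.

Compute successive powers until reaching e:
  (v⁵)¹ = v⁵, (v⁵)² = v¹⁰, (v⁵)³ = v¹⁵, (v⁵)⁴ = v⁴, (v⁵)⁵ = v⁹, (v⁵)⁶ = v¹⁴, (v⁵)⁷ = v³, (v⁵)⁸ = v⁸, (v⁵)⁹ = v¹³, (v⁵)¹⁰ = v², (v⁵)¹¹ = v⁷, (v⁵)¹² = v¹², (v⁵)¹³ = v, (v⁵)¹⁴ = v⁶, (v⁵)¹⁵ = v¹¹, (v⁵)¹⁶ = e.
The smallest positive k with (v⁵)ᵏ = e is 16.

Answer: 16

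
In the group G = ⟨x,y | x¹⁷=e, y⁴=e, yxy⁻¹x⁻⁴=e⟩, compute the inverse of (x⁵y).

The order of (x⁵y) is 4 (smallest k with (x⁵y)ᵏ = e), so (x⁵y)⁻¹ = (x⁵y)³ = x³y³.
Check: (x⁵y) · (x³y³) → (x⁵y) · x³ = y;   y · y³ = e, giving e as required.

Answer: x³y³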